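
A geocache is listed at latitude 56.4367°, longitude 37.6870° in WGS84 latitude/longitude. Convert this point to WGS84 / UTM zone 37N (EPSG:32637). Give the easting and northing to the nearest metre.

Zone 37 central meridian λ₀ = 6×37 − 183 = 39°; Δλ = -1.3130°.
Transverse Mercator on WGS84 with k₀ = 0.9996 gives E = 419039.596 m, N = 6255457.887 m.

E 419040 m, N 6255458 m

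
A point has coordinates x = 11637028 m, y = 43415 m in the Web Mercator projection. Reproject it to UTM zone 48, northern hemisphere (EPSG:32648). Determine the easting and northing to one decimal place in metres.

E 448502.7 m, N 43108.2 m

Web Mercator inverse (R = 6378137 m) → φ = 0.39000057°, λ = 104.53720114°.
UTM 48N forward: E = 448502.695 m, N = 43108.203 m.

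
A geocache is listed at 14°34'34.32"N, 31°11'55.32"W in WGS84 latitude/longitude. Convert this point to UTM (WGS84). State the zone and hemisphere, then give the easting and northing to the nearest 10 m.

Longitude -31.1987° lies in the 6° band [-36°, -30°), giving zone 25; latitude is north of the equator, so 25N.
Zone 25 central meridian λ₀ = 6×25 − 183 = -33°; Δλ = +1.8013°.
Transverse Mercator on WGS84 with k₀ = 0.9996 gives E = 694057.447 m, N = 1612220.579 m.

Zone 25N: E 694060 m, N 1612220 m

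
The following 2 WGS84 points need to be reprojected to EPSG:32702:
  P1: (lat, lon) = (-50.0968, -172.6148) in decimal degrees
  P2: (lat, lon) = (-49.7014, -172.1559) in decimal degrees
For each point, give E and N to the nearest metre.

P1: E 384507 m, N 4449358 m; P2: E 416649 m, N 4493927 m

UTM zone 2S: λ₀ = -171°, k₀ = 0.9996.
P1 (-50.0968°, -172.6148°) → (384507.228, 4449357.886) m.
P2 (-49.7014°, -172.1559°) → (416649.001, 4493926.867) m.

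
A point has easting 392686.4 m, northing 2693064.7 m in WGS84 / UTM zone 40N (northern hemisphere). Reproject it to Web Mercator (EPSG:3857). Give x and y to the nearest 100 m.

Unproject from UTM 40N (λ₀ = 57°) → φ = 24.34710021°, λ = 55.94210032°.
Web Mercator (R = 6378137 m): x = 6227446.122 m, y = 2795761.184 m.

x 6227400 m, y 2795800 m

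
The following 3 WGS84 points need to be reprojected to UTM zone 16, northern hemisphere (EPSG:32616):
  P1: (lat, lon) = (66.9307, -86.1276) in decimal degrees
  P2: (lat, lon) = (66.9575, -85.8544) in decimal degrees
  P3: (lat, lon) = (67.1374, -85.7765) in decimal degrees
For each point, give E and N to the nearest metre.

P1: E 538146 m, N 7423922 m; P2: E 550036 m, N 7427103 m; P3: E 553044 m, N 7447219 m

UTM zone 16N: λ₀ = -87°, k₀ = 0.9996.
P1 (66.9307°, -86.1276°) → (538145.990, 7423921.961) m.
P2 (66.9575°, -85.8544°) → (550035.819, 7427102.666) m.
P3 (67.1374°, -85.7765°) → (553043.527, 7447219.087) m.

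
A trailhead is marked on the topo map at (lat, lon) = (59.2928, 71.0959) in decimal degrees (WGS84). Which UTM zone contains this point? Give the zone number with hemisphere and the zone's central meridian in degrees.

Zone 42N, central meridian 69°

UTM zone = ⌊(λ + 180)/6⌋ + 1; 71.0959° ∈ [66°, 72°) → zone 42.
Hemisphere: N (φ ≥ 0).
Central meridian λ₀ = 6×42 − 183 = 69°.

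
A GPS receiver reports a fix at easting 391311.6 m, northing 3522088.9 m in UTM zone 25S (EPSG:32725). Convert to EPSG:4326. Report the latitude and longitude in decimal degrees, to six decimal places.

Zone 25S: λ₀ = -33°, k₀ = 0.9996, false easting 500000 m, false northing 10000000 m.
Meridian distance M = (N − FN)/k₀ = -6480503.3 m.
Inverse transverse Mercator on WGS84 gives φ = -58.42839995°, λ = -34.86119963°.

lat -58.428400°, lon -34.861200°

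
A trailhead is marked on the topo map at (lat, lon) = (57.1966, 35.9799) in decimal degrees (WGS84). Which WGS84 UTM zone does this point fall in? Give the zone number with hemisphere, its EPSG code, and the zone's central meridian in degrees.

Zone 36N (EPSG:32636), central meridian 33°

UTM zone = ⌊(λ + 180)/6⌋ + 1; 35.9799° ∈ [30°, 36°) → zone 36.
Hemisphere: N (φ ≥ 0).
Central meridian λ₀ = 6×36 − 183 = 33°.
EPSG code: 32636.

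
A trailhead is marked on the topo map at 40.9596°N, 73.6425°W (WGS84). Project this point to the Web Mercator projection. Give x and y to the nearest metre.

x -8197846 m, y 5006384 m

Web Mercator is spherical with R = a = 6378137 m.
x = R·λ = 6378137 × -1.285304094 = -8197845.601 m.
y = R·ln tan(π/4 + φ/2) = 6378137 × 0.784928969 = 5006384.498 m.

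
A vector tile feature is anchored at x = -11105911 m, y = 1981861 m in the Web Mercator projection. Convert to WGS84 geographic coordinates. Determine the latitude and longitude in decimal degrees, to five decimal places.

lat 17.52360°, lon -99.76610°

R = 6378137 m. λ = x/R = -99.76609595°.
φ = 2·arctan(exp(y/R)) − 90° = 2·arctan(1.36442) − 90° = 17.52359733°.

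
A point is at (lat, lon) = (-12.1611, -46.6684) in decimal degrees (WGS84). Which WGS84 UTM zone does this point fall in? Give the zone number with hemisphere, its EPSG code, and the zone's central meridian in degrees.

UTM zone = ⌊(λ + 180)/6⌋ + 1; -46.6684° ∈ [-48°, -42°) → zone 23.
Hemisphere: S (φ < 0).
Central meridian λ₀ = 6×23 − 183 = -45°.
EPSG code: 32723.

Zone 23S (EPSG:32723), central meridian -45°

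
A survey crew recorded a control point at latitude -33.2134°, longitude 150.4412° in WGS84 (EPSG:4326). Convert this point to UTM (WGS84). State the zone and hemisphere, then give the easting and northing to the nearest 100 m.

Longitude 150.4412° lies in the 6° band [150°, 156°), giving zone 56; latitude is south of the equator, so 56S.
Zone 56 central meridian λ₀ = 6×56 − 183 = 153°; Δλ = -2.5588°.
Transverse Mercator on WGS84 with k₀ = 0.9996 gives E = 261512.702 m, N = 6322136.918 m.

Zone 56S: E 261500 m, N 6322100 m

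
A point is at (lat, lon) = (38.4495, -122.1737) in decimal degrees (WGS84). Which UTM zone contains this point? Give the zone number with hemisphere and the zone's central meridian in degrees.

Zone 10N, central meridian -123°

UTM zone = ⌊(λ + 180)/6⌋ + 1; -122.1737° ∈ [-126°, -120°) → zone 10.
Hemisphere: N (φ ≥ 0).
Central meridian λ₀ = 6×10 − 183 = -123°.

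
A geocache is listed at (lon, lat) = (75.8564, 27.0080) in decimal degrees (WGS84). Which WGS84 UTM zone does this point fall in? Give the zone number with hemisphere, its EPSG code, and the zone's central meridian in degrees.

UTM zone = ⌊(λ + 180)/6⌋ + 1; 75.8564° ∈ [72°, 78°) → zone 43.
Hemisphere: N (φ ≥ 0).
Central meridian λ₀ = 6×43 − 183 = 75°.
EPSG code: 32643.

Zone 43N (EPSG:32643), central meridian 75°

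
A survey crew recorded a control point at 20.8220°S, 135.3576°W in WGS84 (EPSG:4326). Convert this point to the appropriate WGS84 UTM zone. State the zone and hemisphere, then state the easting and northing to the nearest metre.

Longitude -135.3576° lies in the 6° band [-138°, -132°), giving zone 8; latitude is south of the equator, so 8S.
Zone 8 central meridian λ₀ = 6×8 − 183 = -135°; Δλ = -0.3576°.
Transverse Mercator on WGS84 with k₀ = 0.9996 gives E = 462790.991 m, N = 7697510.628 m.

Zone 8S: E 462791 m, N 7697511 m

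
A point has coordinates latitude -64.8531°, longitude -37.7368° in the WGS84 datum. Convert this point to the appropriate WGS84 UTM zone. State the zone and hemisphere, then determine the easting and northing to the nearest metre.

Longitude -37.7368° lies in the 6° band [-42°, -36°), giving zone 24; latitude is south of the equator, so 24S.
Zone 24 central meridian λ₀ = 6×24 − 183 = -39°; Δλ = +1.2632°.
Transverse Mercator on WGS84 with k₀ = 0.9996 gives E = 559892.125 m, N = 2807319.290 m.

Zone 24S: E 559892 m, N 2807319 m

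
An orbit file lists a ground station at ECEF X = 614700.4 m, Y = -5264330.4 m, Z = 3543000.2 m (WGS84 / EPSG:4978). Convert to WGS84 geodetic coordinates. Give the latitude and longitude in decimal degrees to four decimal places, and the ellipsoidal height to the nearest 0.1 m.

lat 33.9398°, lon -83.3399°, h 3746.1 m

λ = atan2(Y, X) = -83.33989997°; p = √(X²+Y²) = 5300097.3 m.
Bowring's method on WGS84 (a = 6378137 m, b = 6356752.314 m) gives φ = 33.93979979°, h = 3746.067 m.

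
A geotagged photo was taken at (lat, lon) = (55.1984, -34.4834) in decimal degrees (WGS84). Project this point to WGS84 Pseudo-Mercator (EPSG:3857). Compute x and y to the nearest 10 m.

Web Mercator is spherical with R = a = 6378137 m.
x = R·λ = 6378137 × -0.601848867 = -3838674.529 m.
y = R·ln tan(π/4 + φ/2) = 6378137 × 1.160286634 = 7400467.110 m.

x -3838670 m, y 7400470 m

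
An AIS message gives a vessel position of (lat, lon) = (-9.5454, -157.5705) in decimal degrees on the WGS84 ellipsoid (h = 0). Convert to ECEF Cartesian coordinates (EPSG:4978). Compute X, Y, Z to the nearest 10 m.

WGS84: a = 6378137 m, e² = 0.006694380; N(φ) = a/√(1−e²sin²φ) = 6378724.159 m.
X = (N+h)·cosφ·cosλ = -5814536.438 m; Y = (N+h)·cosφ·sinλ = -2400082.055 m; Z = (N(1−e²)+h)·sinφ = -1050696.705 m.

X -5814540 m, Y -2400080 m, Z -1050700 m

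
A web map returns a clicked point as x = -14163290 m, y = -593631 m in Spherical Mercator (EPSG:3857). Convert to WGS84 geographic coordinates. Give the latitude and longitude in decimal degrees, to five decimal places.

R = 6378137 m. λ = x/R = -127.23099880°.
φ = 2·arctan(exp(y/R)) − 90° = 2·arctan(0.91113) − 90° = -5.32499554°.

lat -5.32500°, lon -127.23100°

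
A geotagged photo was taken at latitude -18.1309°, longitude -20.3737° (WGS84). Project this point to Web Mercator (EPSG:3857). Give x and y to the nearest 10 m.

Web Mercator is spherical with R = a = 6378137 m.
x = R·λ = 6378137 × -0.355588146 = -2267989.910 m.
y = R·ln tan(π/4 + φ/2) = 6378137 × -0.321861362 = -2052875.862 m.

x -2267990 m, y -2052880 m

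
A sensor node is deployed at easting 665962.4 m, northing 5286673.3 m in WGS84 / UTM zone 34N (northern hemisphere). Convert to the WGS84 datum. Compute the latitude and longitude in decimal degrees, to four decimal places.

Zone 34N: λ₀ = 21°, k₀ = 0.9996, false easting 500000 m.
Meridian distance M = (N − FN)/k₀ = 5288788.8 m.
Inverse transverse Mercator on WGS84 gives φ = 47.71209993°, λ = 23.21260049°.

lat 47.7121°, lon 23.2126°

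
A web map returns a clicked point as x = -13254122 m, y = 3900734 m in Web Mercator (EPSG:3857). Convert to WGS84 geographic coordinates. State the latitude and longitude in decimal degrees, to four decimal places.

R = 6378137 m. λ = x/R = -119.06380370°.
φ = 2·arctan(exp(y/R)) − 90° = 2·arctan(1.84334) − 90° = 33.04089990°.

lat 33.0409°, lon -119.0638°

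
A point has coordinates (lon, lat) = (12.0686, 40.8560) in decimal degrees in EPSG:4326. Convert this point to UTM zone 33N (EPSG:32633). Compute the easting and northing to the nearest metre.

Zone 33 central meridian λ₀ = 6×33 − 183 = 15°; Δλ = -2.9314°.
Transverse Mercator on WGS84 with k₀ = 0.9996 gives E = 252913.257 m, N = 4526908.659 m.

E 252913 m, N 4526909 m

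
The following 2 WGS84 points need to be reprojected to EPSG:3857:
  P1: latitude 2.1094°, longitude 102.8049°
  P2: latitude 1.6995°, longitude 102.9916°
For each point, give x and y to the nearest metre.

P1: x 11444189 m, y 234870 m; P2: x 11464972 m, y 189215 m

Web Mercator: x = R·λ, y = R·ln tan(π/4+φ/2), R = 6378137 m.
P1 (2.1094°, 102.8049°) → (11444189.119, 234870.398) m.
P2 (1.6995°, 102.9916°) → (11464972.468, 189215.223) m.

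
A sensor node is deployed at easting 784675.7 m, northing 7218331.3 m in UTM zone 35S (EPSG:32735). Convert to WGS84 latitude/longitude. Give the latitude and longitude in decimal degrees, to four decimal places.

lat -25.1241°, lon 29.8232°

Zone 35S: λ₀ = 27°, k₀ = 0.9996, false easting 500000 m, false northing 10000000 m.
Meridian distance M = (N − FN)/k₀ = -2782781.8 m.
Inverse transverse Mercator on WGS84 gives φ = -25.12409986°, λ = 29.82320049°.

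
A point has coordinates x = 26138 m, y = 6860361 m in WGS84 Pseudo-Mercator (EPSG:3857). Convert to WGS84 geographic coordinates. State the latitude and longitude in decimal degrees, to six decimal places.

lat 52.331899°, lon 0.234802°

R = 6378137 m. λ = x/R = 0.23480165°.
φ = 2·arctan(exp(y/R)) − 90° = 2·arctan(2.93177) − 90° = 52.33189917°.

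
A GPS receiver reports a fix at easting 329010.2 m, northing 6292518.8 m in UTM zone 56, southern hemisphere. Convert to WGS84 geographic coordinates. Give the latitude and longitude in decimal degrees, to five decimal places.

Zone 56S: λ₀ = 153°, k₀ = 0.9996, false easting 500000 m, false northing 10000000 m.
Meridian distance M = (N − FN)/k₀ = -3708964.8 m.
Inverse transverse Mercator on WGS84 gives φ = -33.49319964°, λ = 151.15939977°.

lat -33.49320°, lon 151.15940°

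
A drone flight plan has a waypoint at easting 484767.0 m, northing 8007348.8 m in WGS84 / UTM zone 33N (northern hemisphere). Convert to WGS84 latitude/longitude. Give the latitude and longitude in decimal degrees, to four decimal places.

Zone 33N: λ₀ = 15°, k₀ = 0.9996, false easting 500000 m.
Meridian distance M = (N − FN)/k₀ = 8010553.0 m.
Inverse transverse Mercator on WGS84 gives φ = 72.16460003°, λ = 14.55439854°.

lat 72.1646°, lon 14.5544°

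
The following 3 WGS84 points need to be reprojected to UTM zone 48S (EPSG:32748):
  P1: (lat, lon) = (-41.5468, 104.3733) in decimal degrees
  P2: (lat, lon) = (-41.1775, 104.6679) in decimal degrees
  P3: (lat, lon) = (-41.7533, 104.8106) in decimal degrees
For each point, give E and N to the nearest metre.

P1: E 447731 m, N 5400350 m; P2: E 472145 m, N 5441485 m; P3: E 484254 m, N 5377597 m

UTM zone 48S: λ₀ = 105°, k₀ = 0.9996.
P1 (-41.5468°, 104.3733°) → (447731.429, 5400350.467) m.
P2 (-41.1775°, 104.6679°) → (472144.924, 5441485.299) m.
P3 (-41.7533°, 104.8106°) → (484253.899, 5377596.672) m.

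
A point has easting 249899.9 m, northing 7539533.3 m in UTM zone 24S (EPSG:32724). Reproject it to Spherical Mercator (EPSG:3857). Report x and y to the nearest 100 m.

x -4611600 m, y -2539400 m

Unproject from UTM 24S (λ₀ = -39°) → φ = -22.23160042°, λ = -41.42640034°.
Web Mercator (R = 6378137 m): x = -4611565.791 m, y = -2539354.436 m.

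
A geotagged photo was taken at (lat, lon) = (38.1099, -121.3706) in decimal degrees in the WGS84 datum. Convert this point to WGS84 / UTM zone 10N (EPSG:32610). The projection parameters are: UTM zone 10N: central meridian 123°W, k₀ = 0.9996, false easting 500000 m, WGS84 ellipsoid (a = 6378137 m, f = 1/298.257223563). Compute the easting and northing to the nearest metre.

Zone 10 central meridian λ₀ = 6×10 − 183 = -123°; Δλ = +1.6294°.
Transverse Mercator on WGS84 with k₀ = 0.9996 gives E = 642847.845 m, N = 4219262.546 m.

E 642848 m, N 4219263 m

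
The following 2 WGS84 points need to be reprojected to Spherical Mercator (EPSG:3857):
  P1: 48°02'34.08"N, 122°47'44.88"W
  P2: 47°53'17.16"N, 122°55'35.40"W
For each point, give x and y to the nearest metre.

Web Mercator: x = R·λ, y = R·ln tan(π/4+φ/2), R = 6378137 m.
P1 (48.0428°, -122.7958°) → (-13669565.928, 6113978.186) m.
P2 (47.8881°, -122.9265°) → (-13684115.385, 6088258.811) m.

P1: x -13669566 m, y 6113978 m; P2: x -13684115 m, y 6088259 m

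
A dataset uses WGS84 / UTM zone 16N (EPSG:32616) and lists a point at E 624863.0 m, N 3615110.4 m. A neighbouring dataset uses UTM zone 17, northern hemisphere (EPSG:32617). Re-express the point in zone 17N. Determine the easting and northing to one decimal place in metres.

UTM 16N → geographic: φ = 32.66659986°, λ = -85.66839984°.
UTM 17N (λ₀ = -81°) forward: E = 62061.155 m, N = 3623970.074 m.

E 62061.2 m, N 3623970.1 m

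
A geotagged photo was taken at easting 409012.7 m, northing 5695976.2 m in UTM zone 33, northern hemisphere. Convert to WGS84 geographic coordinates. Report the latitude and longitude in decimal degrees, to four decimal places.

Zone 33N: λ₀ = 15°, k₀ = 0.9996, false easting 500000 m.
Meridian distance M = (N − FN)/k₀ = 5698255.5 m.
Inverse transverse Mercator on WGS84 gives φ = 51.40770004°, λ = 13.69180007°.

lat 51.4077°, lon 13.6918°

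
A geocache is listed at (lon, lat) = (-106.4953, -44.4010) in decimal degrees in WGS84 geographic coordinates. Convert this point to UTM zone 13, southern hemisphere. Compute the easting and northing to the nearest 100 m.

Zone 13 central meridian λ₀ = 6×13 − 183 = -105°; Δλ = -1.4953°.
Transverse Mercator on WGS84 with k₀ = 0.9996 gives E = 380925.734 m, N = 5082500.125 m.

E 380900 m, N 5082500 m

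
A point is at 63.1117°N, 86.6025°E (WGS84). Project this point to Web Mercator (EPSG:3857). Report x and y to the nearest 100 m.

Web Mercator is spherical with R = a = 6378137 m.
x = R·λ = 6378137 × 1.511498765 = 9640546.201 m.
y = R·ln tan(π/4 + φ/2) = 6378137 × 1.431090701 = 9127692.547 m.

x 9640500 m, y 9127700 m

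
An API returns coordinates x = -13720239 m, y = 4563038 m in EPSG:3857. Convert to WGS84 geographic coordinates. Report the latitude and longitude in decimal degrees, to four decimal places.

lat 37.8839°, lon -123.2510°

R = 6378137 m. λ = x/R = -123.25100395°.
φ = 2·arctan(exp(y/R)) − 90° = 2·arctan(2.04504) − 90° = 37.88390188°.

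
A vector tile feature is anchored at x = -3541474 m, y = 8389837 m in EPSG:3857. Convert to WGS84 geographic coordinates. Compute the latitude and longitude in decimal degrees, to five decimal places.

R = 6378137 m. λ = x/R = -31.81360223°.
φ = 2·arctan(exp(y/R)) − 90° = 2·arctan(3.72626) − 90° = 59.95549950°.

lat 59.95550°, lon -31.81360°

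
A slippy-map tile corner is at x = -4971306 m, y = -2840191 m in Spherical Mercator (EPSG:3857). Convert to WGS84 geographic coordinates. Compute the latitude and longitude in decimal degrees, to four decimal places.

R = 6378137 m. λ = x/R = -44.65800162°.
φ = 2·arctan(exp(y/R)) − 90° = 2·arctan(0.64063) − 90° = -24.71020013°.

lat -24.7102°, lon -44.6580°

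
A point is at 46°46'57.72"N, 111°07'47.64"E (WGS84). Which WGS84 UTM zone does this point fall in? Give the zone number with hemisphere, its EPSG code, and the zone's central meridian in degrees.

UTM zone = ⌊(λ + 180)/6⌋ + 1; 111.1299° ∈ [108°, 114°) → zone 49.
Hemisphere: N (φ ≥ 0).
Central meridian λ₀ = 6×49 − 183 = 111°.
EPSG code: 32649.

Zone 49N (EPSG:32649), central meridian 111°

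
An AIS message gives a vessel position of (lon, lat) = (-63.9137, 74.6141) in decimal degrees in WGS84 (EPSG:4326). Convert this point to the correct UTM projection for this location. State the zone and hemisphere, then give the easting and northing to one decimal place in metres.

Longitude -63.9137° lies in the 6° band [-66°, -60°), giving zone 20; latitude is north of the equator, so 20N.
Zone 20 central meridian λ₀ = 6×20 − 183 = -63°; Δλ = -0.9137°.
Transverse Mercator on WGS84 with k₀ = 0.9996 gives E = 472941.175 m, N = 8280759.273 m.

Zone 20N: E 472941.2 m, N 8280759.3 m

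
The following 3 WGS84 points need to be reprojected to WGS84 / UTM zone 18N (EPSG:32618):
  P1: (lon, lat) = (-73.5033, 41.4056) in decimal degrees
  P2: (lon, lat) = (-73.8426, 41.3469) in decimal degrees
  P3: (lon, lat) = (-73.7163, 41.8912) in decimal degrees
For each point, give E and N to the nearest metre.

UTM zone 18N: λ₀ = -75°, k₀ = 0.9996.
P1 (41.4056°, -73.5033°) → (625101.771, 4584864.919) m.
P2 (41.3469°, -73.8426°) → (596827.824, 4577913.534) m.
P3 (41.8912°, -73.7163°) → (606494.870, 4638493.057) m.

P1: E 625102 m, N 4584865 m; P2: E 596828 m, N 4577914 m; P3: E 606495 m, N 4638493 m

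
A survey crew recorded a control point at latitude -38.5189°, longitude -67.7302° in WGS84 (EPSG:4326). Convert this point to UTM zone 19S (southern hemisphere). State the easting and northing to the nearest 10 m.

Zone 19 central meridian λ₀ = 6×19 − 183 = -69°; Δλ = +1.2698°.
Transverse Mercator on WGS84 with k₀ = 0.9996 gives E = 610696.975 m, N = 5735845.406 m.

E 610700 m, N 5735850 m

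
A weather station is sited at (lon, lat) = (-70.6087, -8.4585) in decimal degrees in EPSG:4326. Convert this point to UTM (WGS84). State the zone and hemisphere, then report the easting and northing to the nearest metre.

Zone 19S: E 322904 m, N 9064648 m

Longitude -70.6087° lies in the 6° band [-72°, -66°), giving zone 19; latitude is south of the equator, so 19S.
Zone 19 central meridian λ₀ = 6×19 − 183 = -69°; Δλ = -1.6087°.
Transverse Mercator on WGS84 with k₀ = 0.9996 gives E = 322903.861 m, N = 9064647.922 m.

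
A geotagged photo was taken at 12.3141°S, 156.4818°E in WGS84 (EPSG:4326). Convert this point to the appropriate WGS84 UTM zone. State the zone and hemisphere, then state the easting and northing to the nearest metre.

Zone 57S: E 226112 m, N 8637429 m

Longitude 156.4818° lies in the 6° band [156°, 162°), giving zone 57; latitude is south of the equator, so 57S.
Zone 57 central meridian λ₀ = 6×57 − 183 = 159°; Δλ = -2.5182°.
Transverse Mercator on WGS84 with k₀ = 0.9996 gives E = 226111.811 m, N = 8637429.162 m.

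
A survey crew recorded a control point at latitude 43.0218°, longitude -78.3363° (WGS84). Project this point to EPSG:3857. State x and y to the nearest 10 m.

x -8720360 m, y 5315290 m

Web Mercator is spherical with R = a = 6378137 m.
x = R·λ = 6378137 × -1.367226359 = -8720357.027 m.
y = R·ln tan(π/4 + φ/2) = 6378137 × 0.833360998 = 5315290.618 m.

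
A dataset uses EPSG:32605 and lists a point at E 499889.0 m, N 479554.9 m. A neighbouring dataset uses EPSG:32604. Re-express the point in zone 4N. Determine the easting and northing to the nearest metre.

E 1166852 m, N 482203 m

UTM 5N → geographic: φ = 4.33860044°, λ = -153.00100038°.
UTM 4N (λ₀ = -159°) forward: E = 1166851.975 m, N = 482203.246 m.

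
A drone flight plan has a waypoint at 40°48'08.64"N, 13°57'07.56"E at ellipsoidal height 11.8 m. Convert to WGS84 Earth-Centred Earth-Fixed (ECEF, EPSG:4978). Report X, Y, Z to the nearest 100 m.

WGS84: a = 6378137 m, e² = 0.006694380; N(φ) = a/√(1−e²sin²φ) = 6387272.542 m.
X = (N+h)·cosφ·cosλ = 4692324.862 m; Y = (N+h)·cosφ·sinλ = 1165762.149 m; Z = (N(1−e²)+h)·sinφ = 4145844.867 m.

X 4692300 m, Y 1165800 m, Z 4145800 m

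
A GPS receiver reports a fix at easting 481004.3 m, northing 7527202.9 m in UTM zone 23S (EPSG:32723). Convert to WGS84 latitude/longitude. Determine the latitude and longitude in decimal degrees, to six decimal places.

lat -22.361000°, lon -45.184500°

Zone 23S: λ₀ = -45°, k₀ = 0.9996, false easting 500000 m, false northing 10000000 m.
Meridian distance M = (N − FN)/k₀ = -2473786.6 m.
Inverse transverse Mercator on WGS84 gives φ = -22.36099986°, λ = -45.18450007°.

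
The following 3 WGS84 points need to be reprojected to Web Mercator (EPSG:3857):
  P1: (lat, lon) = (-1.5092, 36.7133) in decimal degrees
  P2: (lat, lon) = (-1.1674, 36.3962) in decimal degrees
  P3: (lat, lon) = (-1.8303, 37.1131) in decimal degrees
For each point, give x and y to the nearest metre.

Web Mercator: x = R·λ, y = R·ln tan(π/4+φ/2), R = 6378137 m.
P1 (-1.5092°, 36.7133°) → (4086905.861, -168022.806) m.
P2 (-1.1674°, 36.3962°) → (4051606.451, -129963.366) m.
P3 (-1.8303°, 37.1131°) → (4131411.394, -203782.726) m.

P1: x 4086906 m, y -168023 m; P2: x 4051606 m, y -129963 m; P3: x 4131411 m, y -203783 m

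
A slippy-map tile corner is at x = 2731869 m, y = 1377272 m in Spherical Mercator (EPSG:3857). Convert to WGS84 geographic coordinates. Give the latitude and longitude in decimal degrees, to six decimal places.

lat 12.277201°, lon 24.540797°

R = 6378137 m. λ = x/R = 24.54079677°.
φ = 2·arctan(exp(y/R)) − 90° = 2·arctan(1.24102) − 90° = 12.27720081°.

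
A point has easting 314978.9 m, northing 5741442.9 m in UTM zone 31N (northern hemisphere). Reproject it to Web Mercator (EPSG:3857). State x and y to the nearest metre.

Unproject from UTM 31N (λ₀ = 3°) → φ = 51.79320038°, λ = 0.31699992°.
Web Mercator (R = 6378137 m): x = 35288.270 m, y = 6762819.456 m.

x 35288 m, y 6762819 m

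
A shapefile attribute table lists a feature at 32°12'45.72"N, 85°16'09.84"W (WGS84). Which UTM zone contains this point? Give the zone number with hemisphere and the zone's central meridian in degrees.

Zone 16N, central meridian -87°

UTM zone = ⌊(λ + 180)/6⌋ + 1; -85.2694° ∈ [-90°, -84°) → zone 16.
Hemisphere: N (φ ≥ 0).
Central meridian λ₀ = 6×16 − 183 = -87°.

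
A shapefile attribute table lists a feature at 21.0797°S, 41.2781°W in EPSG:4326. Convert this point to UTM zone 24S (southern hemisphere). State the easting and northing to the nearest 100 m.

Zone 24 central meridian λ₀ = 6×24 − 183 = -39°; Δλ = -2.2781°.
Transverse Mercator on WGS84 with k₀ = 0.9996 gives E = 263319.138 m, N = 7667338.762 m.

E 263300 m, N 7667300 m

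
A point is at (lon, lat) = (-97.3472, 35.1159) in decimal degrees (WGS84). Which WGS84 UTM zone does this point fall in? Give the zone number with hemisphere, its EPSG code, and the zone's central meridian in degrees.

UTM zone = ⌊(λ + 180)/6⌋ + 1; -97.3472° ∈ [-102°, -96°) → zone 14.
Hemisphere: N (φ ≥ 0).
Central meridian λ₀ = 6×14 − 183 = -99°.
EPSG code: 32614.

Zone 14N (EPSG:32614), central meridian -99°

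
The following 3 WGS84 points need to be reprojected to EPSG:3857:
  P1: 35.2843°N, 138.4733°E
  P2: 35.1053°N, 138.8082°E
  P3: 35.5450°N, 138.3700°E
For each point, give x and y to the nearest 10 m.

Web Mercator: x = R·λ, y = R·ln tan(π/4+φ/2), R = 6378137 m.
P1 (35.2843°, 138.4733°) → (15414777.244, 4202583.811) m.
P2 (35.1053°, 138.8082°) → (15452058.142, 4178200.217) m.
P3 (35.5450°, 138.3700°) → (15403277.941, 4238193.340) m.

P1: x 15414780 m, y 4202580 m; P2: x 15452060 m, y 4178200 m; P3: x 15403280 m, y 4238190 m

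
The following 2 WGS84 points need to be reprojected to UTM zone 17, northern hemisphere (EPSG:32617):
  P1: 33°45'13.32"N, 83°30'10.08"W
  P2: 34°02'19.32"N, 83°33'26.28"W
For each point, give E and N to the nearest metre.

P1: E 268178 m, N 3737662 m; P2: E 263917 m, N 3769397 m

UTM zone 17N: λ₀ = -81°, k₀ = 0.9996.
P1 (33.7537°, -83.5028°) → (268178.483, 3737661.595) m.
P2 (34.0387°, -83.5573°) → (263916.540, 3769397.253) m.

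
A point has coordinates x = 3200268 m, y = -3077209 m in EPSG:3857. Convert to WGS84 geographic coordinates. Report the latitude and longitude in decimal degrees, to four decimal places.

lat -26.6291°, lon 28.7485°

R = 6378137 m. λ = x/R = 28.74849658°.
φ = 2·arctan(exp(y/R)) − 90° = 2·arctan(0.61726) − 90° = -26.62910299°.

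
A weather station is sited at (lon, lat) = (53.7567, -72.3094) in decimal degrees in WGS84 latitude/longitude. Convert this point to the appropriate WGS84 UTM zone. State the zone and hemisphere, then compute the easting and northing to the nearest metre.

Zone 39S: E 593470 m, N 1974413 m

Longitude 53.7567° lies in the 6° band [48°, 54°), giving zone 39; latitude is south of the equator, so 39S.
Zone 39 central meridian λ₀ = 6×39 − 183 = 51°; Δλ = +2.7567°.
Transverse Mercator on WGS84 with k₀ = 0.9996 gives E = 593469.792 m, N = 1974413.236 m.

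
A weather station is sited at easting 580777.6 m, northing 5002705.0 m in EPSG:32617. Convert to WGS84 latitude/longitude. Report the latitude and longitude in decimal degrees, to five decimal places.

lat 45.17320°, lon -79.97200°

Zone 17N: λ₀ = -81°, k₀ = 0.9996, false easting 500000 m.
Meridian distance M = (N − FN)/k₀ = 5004706.9 m.
Inverse transverse Mercator on WGS84 gives φ = 45.17319999°, λ = -79.97200042°.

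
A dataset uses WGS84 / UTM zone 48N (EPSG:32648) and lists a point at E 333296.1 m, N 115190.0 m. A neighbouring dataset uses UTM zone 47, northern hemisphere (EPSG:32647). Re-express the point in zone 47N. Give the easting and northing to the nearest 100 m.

E 1001400 m, N 115500 m

UTM 48N → geographic: φ = 1.04180032°, λ = 103.50179991°.
UTM 47N (λ₀ = 99°) forward: E = 1001374.639 m, N = 115509.052 m.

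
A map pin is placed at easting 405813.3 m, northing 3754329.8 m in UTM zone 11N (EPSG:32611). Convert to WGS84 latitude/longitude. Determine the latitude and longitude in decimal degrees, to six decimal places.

lat 33.925200°, lon -118.019000°

Zone 11N: λ₀ = -117°, k₀ = 0.9996, false easting 500000 m.
Meridian distance M = (N − FN)/k₀ = 3755832.1 m.
Inverse transverse Mercator on WGS84 gives φ = 33.92519975°, λ = -118.01899967°.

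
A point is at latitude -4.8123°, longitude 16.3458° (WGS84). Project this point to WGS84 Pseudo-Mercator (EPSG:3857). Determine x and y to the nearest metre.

Web Mercator is spherical with R = a = 6378137 m.
x = R·λ = 6378137 × 0.285288029 = 1819606.133 m.
y = R·ln tan(π/4 + φ/2) = 6378137 × -0.084089405 = -536333.742 m.

x 1819606 m, y -536334 m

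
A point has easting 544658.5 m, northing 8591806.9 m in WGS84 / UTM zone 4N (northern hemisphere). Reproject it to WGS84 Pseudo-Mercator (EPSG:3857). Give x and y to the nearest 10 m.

Unproject from UTM 4N (λ₀ = -159°) → φ = 77.39729968°, λ = -157.16620177°.
Web Mercator (R = 6378137 m): x = -17495661.551 m, y = 14053713.414 m.

x -17495660 m, y 14053710 m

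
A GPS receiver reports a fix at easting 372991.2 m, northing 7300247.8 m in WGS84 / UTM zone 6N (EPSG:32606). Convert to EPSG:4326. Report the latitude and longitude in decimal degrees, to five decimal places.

Zone 6N: λ₀ = -147°, k₀ = 0.9996, false easting 500000 m.
Meridian distance M = (N − FN)/k₀ = 7303169.1 m.
Inverse transverse Mercator on WGS84 gives φ = 65.79840029°, λ = -149.77720042°.

lat 65.79840°, lon -149.77720°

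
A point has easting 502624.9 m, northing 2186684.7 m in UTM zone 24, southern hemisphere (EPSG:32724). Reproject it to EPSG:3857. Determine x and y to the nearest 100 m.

Unproject from UTM 24S (λ₀ = -39°) → φ = -70.42540010°, λ = -38.92980078°.
Web Mercator (R = 6378137 m): x = -4333645.600 m, y = -11208606.367 m.

x -4333600 m, y -11208600 m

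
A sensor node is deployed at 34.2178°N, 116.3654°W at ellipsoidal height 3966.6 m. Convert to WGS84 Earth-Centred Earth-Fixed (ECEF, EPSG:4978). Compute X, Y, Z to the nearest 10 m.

X -2346150 m, Y -4733450 m, Z 3568680 m

WGS84: a = 6378137 m, e² = 0.006694380; N(φ) = a/√(1−e²sin²φ) = 6384898.808 m.
X = (N+h)·cosφ·cosλ = -2346145.435 m; Y = (N+h)·cosφ·sinλ = -4733454.455 m; Z = (N(1−e²)+h)·sinφ = 3568680.405 m.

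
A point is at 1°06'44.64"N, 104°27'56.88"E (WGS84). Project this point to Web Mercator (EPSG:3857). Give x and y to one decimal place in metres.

Web Mercator is spherical with R = a = 6378137 m.
x = R·λ = 6378137 × 1.823272166 = 11629079.661 m.
y = R·ln tan(π/4 + φ/2) = 6378137 × 0.019416262 = 123839.582 m.

x 11629079.7 m, y 123839.6 m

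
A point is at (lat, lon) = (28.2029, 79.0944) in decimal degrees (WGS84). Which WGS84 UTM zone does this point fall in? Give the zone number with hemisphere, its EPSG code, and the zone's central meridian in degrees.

Zone 44N (EPSG:32644), central meridian 81°

UTM zone = ⌊(λ + 180)/6⌋ + 1; 79.0944° ∈ [78°, 84°) → zone 44.
Hemisphere: N (φ ≥ 0).
Central meridian λ₀ = 6×44 − 183 = 81°.
EPSG code: 32644.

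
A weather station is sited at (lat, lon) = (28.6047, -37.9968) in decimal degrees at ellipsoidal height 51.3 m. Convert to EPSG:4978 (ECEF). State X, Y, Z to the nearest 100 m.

WGS84: a = 6378137 m, e² = 0.006694380; N(φ) = a/√(1−e²sin²φ) = 6383036.109 m.
X = (N+h)·cosφ·cosλ = 4416198.181 m; Y = (N+h)·cosφ·sinλ = -3449914.978 m; Z = (N(1−e²)+h)·sinφ = 3035533.875 m.

X 4416200 m, Y -3449900 m, Z 3035500 m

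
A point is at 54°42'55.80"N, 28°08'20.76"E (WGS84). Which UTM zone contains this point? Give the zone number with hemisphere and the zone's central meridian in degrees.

UTM zone = ⌊(λ + 180)/6⌋ + 1; 28.1391° ∈ [24°, 30°) → zone 35.
Hemisphere: N (φ ≥ 0).
Central meridian λ₀ = 6×35 − 183 = 27°.

Zone 35N, central meridian 27°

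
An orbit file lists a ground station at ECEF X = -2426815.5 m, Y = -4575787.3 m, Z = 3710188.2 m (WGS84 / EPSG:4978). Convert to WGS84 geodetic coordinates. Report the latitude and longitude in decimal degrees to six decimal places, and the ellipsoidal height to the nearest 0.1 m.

lat 35.797201°, lon -117.939700°, h 383.7 m

λ = atan2(Y, X) = -117.93969969°; p = √(X²+Y²) = 5179504.1 m.
Bowring's method on WGS84 (a = 6378137 m, b = 6356752.314 m) gives φ = 35.79720053°, h = 383.696 m.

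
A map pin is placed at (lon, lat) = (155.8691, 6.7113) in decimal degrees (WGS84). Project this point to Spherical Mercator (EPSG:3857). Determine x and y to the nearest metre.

Web Mercator is spherical with R = a = 6378137 m.
x = R·λ = 6378137 × 2.720428997 = 17351268.842 m.
y = R·ln tan(π/4 + φ/2) = 6378137 × 0.117403060 = 748812.802 m.

x 17351269 m, y 748813 m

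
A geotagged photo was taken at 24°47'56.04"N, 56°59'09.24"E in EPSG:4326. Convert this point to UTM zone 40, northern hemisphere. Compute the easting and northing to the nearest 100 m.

E 498600 m, N 2742700 m

Zone 40 central meridian λ₀ = 6×40 − 183 = 57°; Δλ = -0.0141°.
Transverse Mercator on WGS84 with k₀ = 0.9996 gives E = 498574.866 m, N = 2742680.605 m.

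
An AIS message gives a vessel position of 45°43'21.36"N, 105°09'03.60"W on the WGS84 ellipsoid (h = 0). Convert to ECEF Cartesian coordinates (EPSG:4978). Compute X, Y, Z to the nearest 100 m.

X -1165800 m, Y -4305400 m, Z 4543800 m

WGS84: a = 6378137 m, e² = 0.006694380; N(φ) = a/√(1−e²sin²φ) = 6389108.882 m.
X = (N+h)·cosφ·cosλ = -1165799.412 m; Y = (N+h)·cosφ·sinλ = -4305403.801 m; Z = (N(1−e²)+h)·sinφ = 4543775.794 m.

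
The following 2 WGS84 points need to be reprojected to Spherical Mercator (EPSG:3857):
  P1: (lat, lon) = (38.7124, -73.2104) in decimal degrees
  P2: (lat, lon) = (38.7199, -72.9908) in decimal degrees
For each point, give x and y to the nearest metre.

P1: x -8149744 m, y 4680559 m; P2: x -8125299 m, y 4681629 m

Web Mercator: x = R·λ, y = R·ln tan(π/4+φ/2), R = 6378137 m.
P1 (38.7124°, -73.2104°) → (-8149744.449, 4680558.668) m.
P2 (38.7199°, -72.9908°) → (-8125298.689, 4681628.700) m.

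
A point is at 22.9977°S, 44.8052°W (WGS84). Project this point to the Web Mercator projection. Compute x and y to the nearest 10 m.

Web Mercator is spherical with R = a = 6378137 m.
x = R·λ = 6378137 × -0.781998262 = -4987692.049 m.
y = R·ln tan(π/4 + φ/2) = 6378137 × -0.412618997 = -2631740.494 m.

x -4987690 m, y -2631740 m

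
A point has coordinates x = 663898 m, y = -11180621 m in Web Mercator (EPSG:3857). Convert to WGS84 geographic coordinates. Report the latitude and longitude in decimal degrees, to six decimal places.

R = 6378137 m. λ = x/R = 5.96389720°.
φ = 2·arctan(exp(y/R)) − 90° = 2·arctan(0.17326) − 90° = -70.34099932°.

lat -70.340999°, lon 5.963897°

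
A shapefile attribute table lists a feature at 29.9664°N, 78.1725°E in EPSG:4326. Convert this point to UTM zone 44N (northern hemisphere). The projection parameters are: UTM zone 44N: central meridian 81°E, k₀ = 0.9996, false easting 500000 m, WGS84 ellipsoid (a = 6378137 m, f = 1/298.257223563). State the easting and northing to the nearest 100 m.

Zone 44 central meridian λ₀ = 6×44 − 183 = 81°; Δλ = -2.8275°.
Transverse Mercator on WGS84 with k₀ = 0.9996 gives E = 227146.459 m, N = 3318426.791 m.

E 227100 m, N 3318400 m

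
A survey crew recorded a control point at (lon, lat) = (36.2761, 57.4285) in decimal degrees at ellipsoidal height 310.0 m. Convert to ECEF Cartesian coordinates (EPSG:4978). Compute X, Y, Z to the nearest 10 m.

WGS84: a = 6378137 m, e² = 0.006694380; N(φ) = a/√(1−e²sin²φ) = 6393352.738 m.
X = (N+h)·cosφ·cosλ = 2774886.337 m; Y = (N+h)·cosφ·sinλ = 2036575.123 m; Z = (N(1−e²)+h)·sinφ = 5352001.267 m.

X 2774890 m, Y 2036580 m, Z 5352000 m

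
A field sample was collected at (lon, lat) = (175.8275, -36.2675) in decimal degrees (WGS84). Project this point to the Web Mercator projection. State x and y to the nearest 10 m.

x 19573030 m, y -4337490 m

Web Mercator is spherical with R = a = 6378137 m.
x = R·λ = 6378137 × 3.068768791 = 19573027.767 m.
y = R·ln tan(π/4 + φ/2) = 6378137 × -0.680056208 = -4337491.662 m.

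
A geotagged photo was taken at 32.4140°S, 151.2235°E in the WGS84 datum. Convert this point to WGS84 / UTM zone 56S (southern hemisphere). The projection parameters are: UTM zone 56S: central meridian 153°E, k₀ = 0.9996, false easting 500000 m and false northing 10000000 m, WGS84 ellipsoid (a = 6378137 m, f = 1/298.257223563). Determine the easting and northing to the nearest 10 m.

Zone 56 central meridian λ₀ = 6×56 − 183 = 153°; Δλ = -1.7765°.
Transverse Mercator on WGS84 with k₀ = 0.9996 gives E = 332946.962 m, N = 6412285.535 m.

E 332950 m, N 6412290 m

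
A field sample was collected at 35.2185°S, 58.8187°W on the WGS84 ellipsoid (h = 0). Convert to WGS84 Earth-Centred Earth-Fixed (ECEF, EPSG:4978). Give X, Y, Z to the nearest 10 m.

X 2700820 m, Y -4462880 m, Z -3657700 m

WGS84: a = 6378137 m, e² = 0.006694380; N(φ) = a/√(1−e²sin²φ) = 6385249.040 m.
X = (N+h)·cosφ·cosλ = 2700823.675 m; Y = (N+h)·cosφ·sinλ = -4462876.531 m; Z = (N(1−e²)+h)·sinφ = -3657697.376 m.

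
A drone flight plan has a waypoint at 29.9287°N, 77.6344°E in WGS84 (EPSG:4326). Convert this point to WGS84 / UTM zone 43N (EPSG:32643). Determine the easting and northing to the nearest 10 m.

Zone 43 central meridian λ₀ = 6×43 − 183 = 75°; Δλ = +2.6344°.
Transverse Mercator on WGS84 with k₀ = 0.9996 gives E = 754308.540 m, N = 3313802.985 m.

E 754310 m, N 3313800 m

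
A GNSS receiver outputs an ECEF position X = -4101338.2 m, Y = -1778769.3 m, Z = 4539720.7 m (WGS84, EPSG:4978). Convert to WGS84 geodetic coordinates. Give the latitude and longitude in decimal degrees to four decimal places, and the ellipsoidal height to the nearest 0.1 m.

λ = atan2(Y, X) = -156.55339987°; p = √(X²+Y²) = 4470458.1 m.
Bowring's method on WGS84 (a = 6378137 m, b = 6356752.314 m) gives φ = 45.63269982°, h = 4093.363 m.

lat 45.6327°, lon -156.5534°, h 4093.4 m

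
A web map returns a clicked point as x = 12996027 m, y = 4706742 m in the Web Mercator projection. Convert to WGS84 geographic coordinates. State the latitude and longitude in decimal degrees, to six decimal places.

lat 38.895697°, lon 116.745297°

R = 6378137 m. λ = x/R = 116.74529687°.
φ = 2·arctan(exp(y/R)) − 90° = 2·arctan(2.09164) − 90° = 38.89569661°.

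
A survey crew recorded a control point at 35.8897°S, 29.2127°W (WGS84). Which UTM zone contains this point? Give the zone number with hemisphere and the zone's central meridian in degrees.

UTM zone = ⌊(λ + 180)/6⌋ + 1; -29.2127° ∈ [-30°, -24°) → zone 26.
Hemisphere: S (φ < 0).
Central meridian λ₀ = 6×26 − 183 = -27°.

Zone 26S, central meridian -27°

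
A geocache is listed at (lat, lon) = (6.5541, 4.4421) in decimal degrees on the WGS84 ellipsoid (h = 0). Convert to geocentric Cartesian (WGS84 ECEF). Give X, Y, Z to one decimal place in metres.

WGS84: a = 6378137 m, e² = 0.006694380; N(φ) = a/√(1−e²sin²φ) = 6378415.156 m.
X = (N+h)·cosφ·cosλ = 6317694.345 m; Y = (N+h)·cosφ·sinλ = 490789.974 m; Z = (N(1−e²)+h)·sinφ = 723166.923 m.

X 6317694.3 m, Y 490790.0 m, Z 723166.9 m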